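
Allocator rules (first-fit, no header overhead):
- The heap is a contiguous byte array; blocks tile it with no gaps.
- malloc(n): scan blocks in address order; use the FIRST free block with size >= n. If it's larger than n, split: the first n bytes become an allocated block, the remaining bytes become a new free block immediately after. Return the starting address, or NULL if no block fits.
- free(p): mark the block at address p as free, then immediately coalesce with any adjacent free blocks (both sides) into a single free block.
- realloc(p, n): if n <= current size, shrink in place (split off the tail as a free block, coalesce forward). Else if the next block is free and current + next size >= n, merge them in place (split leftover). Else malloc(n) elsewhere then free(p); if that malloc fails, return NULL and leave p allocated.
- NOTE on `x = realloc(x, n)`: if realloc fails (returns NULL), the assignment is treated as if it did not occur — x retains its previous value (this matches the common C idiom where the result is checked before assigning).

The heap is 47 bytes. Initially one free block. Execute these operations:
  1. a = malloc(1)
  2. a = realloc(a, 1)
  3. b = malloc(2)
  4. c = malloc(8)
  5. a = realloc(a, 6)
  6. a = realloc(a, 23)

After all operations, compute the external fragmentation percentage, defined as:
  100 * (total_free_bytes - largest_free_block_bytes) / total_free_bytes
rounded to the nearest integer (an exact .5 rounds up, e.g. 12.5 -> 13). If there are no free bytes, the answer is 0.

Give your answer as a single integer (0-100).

Answer: 7

Derivation:
Op 1: a = malloc(1) -> a = 0; heap: [0-0 ALLOC][1-46 FREE]
Op 2: a = realloc(a, 1) -> a = 0; heap: [0-0 ALLOC][1-46 FREE]
Op 3: b = malloc(2) -> b = 1; heap: [0-0 ALLOC][1-2 ALLOC][3-46 FREE]
Op 4: c = malloc(8) -> c = 3; heap: [0-0 ALLOC][1-2 ALLOC][3-10 ALLOC][11-46 FREE]
Op 5: a = realloc(a, 6) -> a = 11; heap: [0-0 FREE][1-2 ALLOC][3-10 ALLOC][11-16 ALLOC][17-46 FREE]
Op 6: a = realloc(a, 23) -> a = 11; heap: [0-0 FREE][1-2 ALLOC][3-10 ALLOC][11-33 ALLOC][34-46 FREE]
Free blocks: [1 13] total_free=14 largest=13 -> 100*(14-13)/14 = 100/14 ≈ 7.143 -> rounds to 7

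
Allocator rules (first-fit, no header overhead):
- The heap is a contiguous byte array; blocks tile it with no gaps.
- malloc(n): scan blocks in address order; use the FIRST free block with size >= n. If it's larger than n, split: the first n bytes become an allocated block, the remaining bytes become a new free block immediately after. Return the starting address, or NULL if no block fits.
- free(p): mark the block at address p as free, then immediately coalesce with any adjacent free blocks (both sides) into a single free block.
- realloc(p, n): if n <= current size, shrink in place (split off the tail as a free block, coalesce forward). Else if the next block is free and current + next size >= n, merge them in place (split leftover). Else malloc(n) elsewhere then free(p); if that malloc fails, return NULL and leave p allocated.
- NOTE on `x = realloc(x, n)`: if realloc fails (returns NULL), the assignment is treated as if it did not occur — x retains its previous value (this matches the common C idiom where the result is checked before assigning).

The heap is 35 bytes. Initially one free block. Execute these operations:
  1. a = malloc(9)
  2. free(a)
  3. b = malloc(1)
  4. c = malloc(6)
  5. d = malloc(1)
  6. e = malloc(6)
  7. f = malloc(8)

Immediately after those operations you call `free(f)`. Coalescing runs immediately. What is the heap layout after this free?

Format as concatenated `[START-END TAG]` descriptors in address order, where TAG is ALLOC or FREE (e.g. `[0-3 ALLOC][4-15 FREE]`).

Answer: [0-0 ALLOC][1-6 ALLOC][7-7 ALLOC][8-13 ALLOC][14-34 FREE]

Derivation:
Op 1: a = malloc(9) -> a = 0; heap: [0-8 ALLOC][9-34 FREE]
Op 2: free(a) -> (freed a); heap: [0-34 FREE]
Op 3: b = malloc(1) -> b = 0; heap: [0-0 ALLOC][1-34 FREE]
Op 4: c = malloc(6) -> c = 1; heap: [0-0 ALLOC][1-6 ALLOC][7-34 FREE]
Op 5: d = malloc(1) -> d = 7; heap: [0-0 ALLOC][1-6 ALLOC][7-7 ALLOC][8-34 FREE]
Op 6: e = malloc(6) -> e = 8; heap: [0-0 ALLOC][1-6 ALLOC][7-7 ALLOC][8-13 ALLOC][14-34 FREE]
Op 7: f = malloc(8) -> f = 14; heap: [0-0 ALLOC][1-6 ALLOC][7-7 ALLOC][8-13 ALLOC][14-21 ALLOC][22-34 FREE]
free(f): f = 14 -> block [14-21 ALLOC]; mark free, coalesce with adjacent free neighbors -> [0-0 ALLOC][1-6 ALLOC][7-7 ALLOC][8-13 ALLOC][14-34 FREE]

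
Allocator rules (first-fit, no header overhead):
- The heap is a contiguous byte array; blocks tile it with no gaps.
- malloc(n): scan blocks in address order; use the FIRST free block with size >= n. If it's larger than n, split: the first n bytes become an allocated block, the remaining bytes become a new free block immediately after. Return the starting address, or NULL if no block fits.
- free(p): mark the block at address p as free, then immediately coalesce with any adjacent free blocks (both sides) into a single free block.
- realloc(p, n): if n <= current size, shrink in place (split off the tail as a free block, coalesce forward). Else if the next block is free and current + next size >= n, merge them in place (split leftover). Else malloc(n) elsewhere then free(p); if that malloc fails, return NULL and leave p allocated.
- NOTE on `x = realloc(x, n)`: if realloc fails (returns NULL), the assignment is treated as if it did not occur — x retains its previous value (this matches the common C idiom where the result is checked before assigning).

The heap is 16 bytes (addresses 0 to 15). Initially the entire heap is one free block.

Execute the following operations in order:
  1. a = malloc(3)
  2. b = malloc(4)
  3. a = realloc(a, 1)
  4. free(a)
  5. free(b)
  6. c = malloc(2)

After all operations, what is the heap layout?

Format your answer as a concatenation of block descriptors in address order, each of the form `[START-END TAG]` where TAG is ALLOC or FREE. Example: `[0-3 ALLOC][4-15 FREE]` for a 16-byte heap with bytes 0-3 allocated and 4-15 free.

Op 1: a = malloc(3) -> a = 0; heap: [0-2 ALLOC][3-15 FREE]
Op 2: b = malloc(4) -> b = 3; heap: [0-2 ALLOC][3-6 ALLOC][7-15 FREE]
Op 3: a = realloc(a, 1) -> a = 0; heap: [0-0 ALLOC][1-2 FREE][3-6 ALLOC][7-15 FREE]
Op 4: free(a) -> (freed a); heap: [0-2 FREE][3-6 ALLOC][7-15 FREE]
Op 5: free(b) -> (freed b); heap: [0-15 FREE]
Op 6: c = malloc(2) -> c = 0; heap: [0-1 ALLOC][2-15 FREE]

Answer: [0-1 ALLOC][2-15 FREE]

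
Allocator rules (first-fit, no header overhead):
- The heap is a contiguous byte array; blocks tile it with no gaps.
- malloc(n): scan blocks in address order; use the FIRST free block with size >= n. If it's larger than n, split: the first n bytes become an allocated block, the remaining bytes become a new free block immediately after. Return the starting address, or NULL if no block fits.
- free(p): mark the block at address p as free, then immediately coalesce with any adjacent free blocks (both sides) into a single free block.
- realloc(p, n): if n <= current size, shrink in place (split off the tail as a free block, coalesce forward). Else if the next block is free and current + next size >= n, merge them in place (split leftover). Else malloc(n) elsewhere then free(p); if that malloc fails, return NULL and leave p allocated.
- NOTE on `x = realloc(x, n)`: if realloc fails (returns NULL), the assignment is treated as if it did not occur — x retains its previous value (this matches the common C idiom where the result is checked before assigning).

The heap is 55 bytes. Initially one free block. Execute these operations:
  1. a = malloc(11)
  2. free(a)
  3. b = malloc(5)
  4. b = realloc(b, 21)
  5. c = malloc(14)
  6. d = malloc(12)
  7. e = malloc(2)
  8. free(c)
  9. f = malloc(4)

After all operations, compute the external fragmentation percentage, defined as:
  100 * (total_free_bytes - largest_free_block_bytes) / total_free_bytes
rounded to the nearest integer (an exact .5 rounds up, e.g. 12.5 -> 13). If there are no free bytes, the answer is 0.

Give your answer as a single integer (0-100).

Op 1: a = malloc(11) -> a = 0; heap: [0-10 ALLOC][11-54 FREE]
Op 2: free(a) -> (freed a); heap: [0-54 FREE]
Op 3: b = malloc(5) -> b = 0; heap: [0-4 ALLOC][5-54 FREE]
Op 4: b = realloc(b, 21) -> b = 0; heap: [0-20 ALLOC][21-54 FREE]
Op 5: c = malloc(14) -> c = 21; heap: [0-20 ALLOC][21-34 ALLOC][35-54 FREE]
Op 6: d = malloc(12) -> d = 35; heap: [0-20 ALLOC][21-34 ALLOC][35-46 ALLOC][47-54 FREE]
Op 7: e = malloc(2) -> e = 47; heap: [0-20 ALLOC][21-34 ALLOC][35-46 ALLOC][47-48 ALLOC][49-54 FREE]
Op 8: free(c) -> (freed c); heap: [0-20 ALLOC][21-34 FREE][35-46 ALLOC][47-48 ALLOC][49-54 FREE]
Op 9: f = malloc(4) -> f = 21; heap: [0-20 ALLOC][21-24 ALLOC][25-34 FREE][35-46 ALLOC][47-48 ALLOC][49-54 FREE]
Free blocks: [10 6] total_free=16 largest=10 -> 100*(16-10)/16 = 600/16 = 37.5 -> rounds to 38

Answer: 38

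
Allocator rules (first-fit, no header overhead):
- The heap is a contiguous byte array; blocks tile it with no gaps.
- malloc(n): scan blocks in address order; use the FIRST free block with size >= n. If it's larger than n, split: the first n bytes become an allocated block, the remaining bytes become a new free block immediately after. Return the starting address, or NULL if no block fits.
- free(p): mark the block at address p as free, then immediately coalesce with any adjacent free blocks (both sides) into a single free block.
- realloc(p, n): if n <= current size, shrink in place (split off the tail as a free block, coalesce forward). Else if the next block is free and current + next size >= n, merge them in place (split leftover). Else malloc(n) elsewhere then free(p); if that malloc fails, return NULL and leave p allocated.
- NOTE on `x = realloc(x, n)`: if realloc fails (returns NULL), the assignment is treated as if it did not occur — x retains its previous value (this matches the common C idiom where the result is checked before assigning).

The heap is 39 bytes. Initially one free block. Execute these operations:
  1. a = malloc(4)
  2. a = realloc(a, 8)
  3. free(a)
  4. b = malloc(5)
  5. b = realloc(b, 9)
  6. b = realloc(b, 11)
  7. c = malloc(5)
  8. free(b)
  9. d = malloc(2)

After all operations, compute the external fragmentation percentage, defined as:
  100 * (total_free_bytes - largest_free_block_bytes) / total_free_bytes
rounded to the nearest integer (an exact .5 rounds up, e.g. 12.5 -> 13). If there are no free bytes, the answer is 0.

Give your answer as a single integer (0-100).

Answer: 28

Derivation:
Op 1: a = malloc(4) -> a = 0; heap: [0-3 ALLOC][4-38 FREE]
Op 2: a = realloc(a, 8) -> a = 0; heap: [0-7 ALLOC][8-38 FREE]
Op 3: free(a) -> (freed a); heap: [0-38 FREE]
Op 4: b = malloc(5) -> b = 0; heap: [0-4 ALLOC][5-38 FREE]
Op 5: b = realloc(b, 9) -> b = 0; heap: [0-8 ALLOC][9-38 FREE]
Op 6: b = realloc(b, 11) -> b = 0; heap: [0-10 ALLOC][11-38 FREE]
Op 7: c = malloc(5) -> c = 11; heap: [0-10 ALLOC][11-15 ALLOC][16-38 FREE]
Op 8: free(b) -> (freed b); heap: [0-10 FREE][11-15 ALLOC][16-38 FREE]
Op 9: d = malloc(2) -> d = 0; heap: [0-1 ALLOC][2-10 FREE][11-15 ALLOC][16-38 FREE]
Free blocks: [9 23] total_free=32 largest=23 -> 100*(32-23)/32 = 900/32 = 28.125 -> rounds to 28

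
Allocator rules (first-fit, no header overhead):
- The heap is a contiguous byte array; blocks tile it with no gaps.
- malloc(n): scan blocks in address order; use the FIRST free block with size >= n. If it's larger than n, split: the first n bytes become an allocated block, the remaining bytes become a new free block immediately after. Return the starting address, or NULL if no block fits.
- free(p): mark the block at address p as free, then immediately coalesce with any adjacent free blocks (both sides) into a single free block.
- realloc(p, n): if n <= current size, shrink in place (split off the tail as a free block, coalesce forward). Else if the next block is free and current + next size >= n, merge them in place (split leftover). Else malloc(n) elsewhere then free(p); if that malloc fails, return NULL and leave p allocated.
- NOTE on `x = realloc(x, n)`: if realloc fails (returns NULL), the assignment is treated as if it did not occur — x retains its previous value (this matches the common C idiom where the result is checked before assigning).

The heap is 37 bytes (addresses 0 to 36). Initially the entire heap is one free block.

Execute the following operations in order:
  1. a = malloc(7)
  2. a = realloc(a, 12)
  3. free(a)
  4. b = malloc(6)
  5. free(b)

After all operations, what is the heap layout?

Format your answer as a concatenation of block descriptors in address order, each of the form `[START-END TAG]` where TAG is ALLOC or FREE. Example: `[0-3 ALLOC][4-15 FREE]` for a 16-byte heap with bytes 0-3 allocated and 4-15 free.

Answer: [0-36 FREE]

Derivation:
Op 1: a = malloc(7) -> a = 0; heap: [0-6 ALLOC][7-36 FREE]
Op 2: a = realloc(a, 12) -> a = 0; heap: [0-11 ALLOC][12-36 FREE]
Op 3: free(a) -> (freed a); heap: [0-36 FREE]
Op 4: b = malloc(6) -> b = 0; heap: [0-5 ALLOC][6-36 FREE]
Op 5: free(b) -> (freed b); heap: [0-36 FREE]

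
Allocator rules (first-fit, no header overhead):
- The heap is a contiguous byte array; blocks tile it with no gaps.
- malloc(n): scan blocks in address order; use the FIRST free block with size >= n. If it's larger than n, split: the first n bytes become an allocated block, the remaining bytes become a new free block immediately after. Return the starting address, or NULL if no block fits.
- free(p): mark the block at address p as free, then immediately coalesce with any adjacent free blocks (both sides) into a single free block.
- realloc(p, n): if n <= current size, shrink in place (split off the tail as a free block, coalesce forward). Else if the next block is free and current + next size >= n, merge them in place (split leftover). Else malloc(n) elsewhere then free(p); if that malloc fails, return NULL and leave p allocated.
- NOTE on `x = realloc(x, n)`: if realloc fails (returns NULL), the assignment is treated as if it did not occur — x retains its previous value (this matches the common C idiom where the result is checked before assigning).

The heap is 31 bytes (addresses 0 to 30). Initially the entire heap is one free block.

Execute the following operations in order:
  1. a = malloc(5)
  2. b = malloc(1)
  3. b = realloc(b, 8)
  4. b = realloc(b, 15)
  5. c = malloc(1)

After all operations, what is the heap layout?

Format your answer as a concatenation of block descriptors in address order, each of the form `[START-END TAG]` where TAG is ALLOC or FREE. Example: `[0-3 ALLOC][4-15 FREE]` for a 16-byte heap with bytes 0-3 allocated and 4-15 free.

Answer: [0-4 ALLOC][5-19 ALLOC][20-20 ALLOC][21-30 FREE]

Derivation:
Op 1: a = malloc(5) -> a = 0; heap: [0-4 ALLOC][5-30 FREE]
Op 2: b = malloc(1) -> b = 5; heap: [0-4 ALLOC][5-5 ALLOC][6-30 FREE]
Op 3: b = realloc(b, 8) -> b = 5; heap: [0-4 ALLOC][5-12 ALLOC][13-30 FREE]
Op 4: b = realloc(b, 15) -> b = 5; heap: [0-4 ALLOC][5-19 ALLOC][20-30 FREE]
Op 5: c = malloc(1) -> c = 20; heap: [0-4 ALLOC][5-19 ALLOC][20-20 ALLOC][21-30 FREE]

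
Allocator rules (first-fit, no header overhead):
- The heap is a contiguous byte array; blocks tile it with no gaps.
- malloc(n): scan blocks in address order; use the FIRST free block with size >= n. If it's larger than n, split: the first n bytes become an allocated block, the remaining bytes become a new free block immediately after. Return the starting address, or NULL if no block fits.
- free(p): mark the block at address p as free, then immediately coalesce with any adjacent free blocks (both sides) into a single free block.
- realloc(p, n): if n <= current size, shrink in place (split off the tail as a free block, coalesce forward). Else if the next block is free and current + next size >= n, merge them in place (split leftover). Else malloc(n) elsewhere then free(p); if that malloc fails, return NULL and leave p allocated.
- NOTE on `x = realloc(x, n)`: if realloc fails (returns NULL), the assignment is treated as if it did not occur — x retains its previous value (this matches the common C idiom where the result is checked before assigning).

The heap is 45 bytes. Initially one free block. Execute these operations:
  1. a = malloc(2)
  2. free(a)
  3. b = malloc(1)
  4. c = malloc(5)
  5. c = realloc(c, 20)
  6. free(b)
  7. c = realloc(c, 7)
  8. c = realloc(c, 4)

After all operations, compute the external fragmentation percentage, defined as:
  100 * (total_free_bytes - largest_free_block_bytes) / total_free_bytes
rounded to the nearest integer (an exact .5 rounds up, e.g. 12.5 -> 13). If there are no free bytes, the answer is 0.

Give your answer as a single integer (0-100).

Op 1: a = malloc(2) -> a = 0; heap: [0-1 ALLOC][2-44 FREE]
Op 2: free(a) -> (freed a); heap: [0-44 FREE]
Op 3: b = malloc(1) -> b = 0; heap: [0-0 ALLOC][1-44 FREE]
Op 4: c = malloc(5) -> c = 1; heap: [0-0 ALLOC][1-5 ALLOC][6-44 FREE]
Op 5: c = realloc(c, 20) -> c = 1; heap: [0-0 ALLOC][1-20 ALLOC][21-44 FREE]
Op 6: free(b) -> (freed b); heap: [0-0 FREE][1-20 ALLOC][21-44 FREE]
Op 7: c = realloc(c, 7) -> c = 1; heap: [0-0 FREE][1-7 ALLOC][8-44 FREE]
Op 8: c = realloc(c, 4) -> c = 1; heap: [0-0 FREE][1-4 ALLOC][5-44 FREE]
Free blocks: [1 40] total_free=41 largest=40 -> 100*(41-40)/41 = 100/41 ≈ 2.439 -> rounds to 2

Answer: 2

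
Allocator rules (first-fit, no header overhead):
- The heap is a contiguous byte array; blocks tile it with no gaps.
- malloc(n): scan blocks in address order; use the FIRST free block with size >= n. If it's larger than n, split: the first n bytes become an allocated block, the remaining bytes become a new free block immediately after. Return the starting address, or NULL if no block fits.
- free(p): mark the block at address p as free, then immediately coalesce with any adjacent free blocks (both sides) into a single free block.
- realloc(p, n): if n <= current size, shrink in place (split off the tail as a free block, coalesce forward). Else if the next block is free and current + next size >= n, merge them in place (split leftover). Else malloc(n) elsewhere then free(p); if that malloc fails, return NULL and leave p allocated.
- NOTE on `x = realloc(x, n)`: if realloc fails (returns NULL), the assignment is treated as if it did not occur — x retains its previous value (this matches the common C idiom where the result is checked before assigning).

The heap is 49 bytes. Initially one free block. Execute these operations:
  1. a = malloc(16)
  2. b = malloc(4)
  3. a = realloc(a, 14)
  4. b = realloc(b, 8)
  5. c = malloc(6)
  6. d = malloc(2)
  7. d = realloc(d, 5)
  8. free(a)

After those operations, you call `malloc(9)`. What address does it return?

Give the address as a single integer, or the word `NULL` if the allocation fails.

Answer: 0

Derivation:
Op 1: a = malloc(16) -> a = 0; heap: [0-15 ALLOC][16-48 FREE]
Op 2: b = malloc(4) -> b = 16; heap: [0-15 ALLOC][16-19 ALLOC][20-48 FREE]
Op 3: a = realloc(a, 14) -> a = 0; heap: [0-13 ALLOC][14-15 FREE][16-19 ALLOC][20-48 FREE]
Op 4: b = realloc(b, 8) -> b = 16; heap: [0-13 ALLOC][14-15 FREE][16-23 ALLOC][24-48 FREE]
Op 5: c = malloc(6) -> c = 24; heap: [0-13 ALLOC][14-15 FREE][16-23 ALLOC][24-29 ALLOC][30-48 FREE]
Op 6: d = malloc(2) -> d = 14; heap: [0-13 ALLOC][14-15 ALLOC][16-23 ALLOC][24-29 ALLOC][30-48 FREE]
Op 7: d = realloc(d, 5) -> d = 30; heap: [0-13 ALLOC][14-15 FREE][16-23 ALLOC][24-29 ALLOC][30-34 ALLOC][35-48 FREE]
Op 8: free(a) -> (freed a); heap: [0-15 FREE][16-23 ALLOC][24-29 ALLOC][30-34 ALLOC][35-48 FREE]
malloc(9): first-fit scan over [0-15 FREE][16-23 ALLOC][24-29 ALLOC][30-34 ALLOC][35-48 FREE] -> 0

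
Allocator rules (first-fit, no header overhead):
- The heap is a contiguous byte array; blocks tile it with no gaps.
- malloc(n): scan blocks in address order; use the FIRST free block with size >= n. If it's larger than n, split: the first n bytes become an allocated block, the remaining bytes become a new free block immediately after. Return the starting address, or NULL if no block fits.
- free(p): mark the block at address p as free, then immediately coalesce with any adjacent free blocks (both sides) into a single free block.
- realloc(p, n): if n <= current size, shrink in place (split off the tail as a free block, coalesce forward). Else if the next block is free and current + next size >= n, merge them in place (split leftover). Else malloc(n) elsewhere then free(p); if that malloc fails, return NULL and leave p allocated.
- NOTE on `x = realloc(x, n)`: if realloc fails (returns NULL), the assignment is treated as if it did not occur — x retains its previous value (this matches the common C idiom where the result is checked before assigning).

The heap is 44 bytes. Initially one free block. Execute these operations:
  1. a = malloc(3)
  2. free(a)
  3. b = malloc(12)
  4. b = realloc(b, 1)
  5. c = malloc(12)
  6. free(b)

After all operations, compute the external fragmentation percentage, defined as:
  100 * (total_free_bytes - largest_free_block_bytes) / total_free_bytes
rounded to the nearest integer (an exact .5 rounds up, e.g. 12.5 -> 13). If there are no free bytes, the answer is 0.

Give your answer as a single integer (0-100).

Op 1: a = malloc(3) -> a = 0; heap: [0-2 ALLOC][3-43 FREE]
Op 2: free(a) -> (freed a); heap: [0-43 FREE]
Op 3: b = malloc(12) -> b = 0; heap: [0-11 ALLOC][12-43 FREE]
Op 4: b = realloc(b, 1) -> b = 0; heap: [0-0 ALLOC][1-43 FREE]
Op 5: c = malloc(12) -> c = 1; heap: [0-0 ALLOC][1-12 ALLOC][13-43 FREE]
Op 6: free(b) -> (freed b); heap: [0-0 FREE][1-12 ALLOC][13-43 FREE]
Free blocks: [1 31] total_free=32 largest=31 -> 100*(32-31)/32 = 100/32 = 3.125 -> rounds to 3

Answer: 3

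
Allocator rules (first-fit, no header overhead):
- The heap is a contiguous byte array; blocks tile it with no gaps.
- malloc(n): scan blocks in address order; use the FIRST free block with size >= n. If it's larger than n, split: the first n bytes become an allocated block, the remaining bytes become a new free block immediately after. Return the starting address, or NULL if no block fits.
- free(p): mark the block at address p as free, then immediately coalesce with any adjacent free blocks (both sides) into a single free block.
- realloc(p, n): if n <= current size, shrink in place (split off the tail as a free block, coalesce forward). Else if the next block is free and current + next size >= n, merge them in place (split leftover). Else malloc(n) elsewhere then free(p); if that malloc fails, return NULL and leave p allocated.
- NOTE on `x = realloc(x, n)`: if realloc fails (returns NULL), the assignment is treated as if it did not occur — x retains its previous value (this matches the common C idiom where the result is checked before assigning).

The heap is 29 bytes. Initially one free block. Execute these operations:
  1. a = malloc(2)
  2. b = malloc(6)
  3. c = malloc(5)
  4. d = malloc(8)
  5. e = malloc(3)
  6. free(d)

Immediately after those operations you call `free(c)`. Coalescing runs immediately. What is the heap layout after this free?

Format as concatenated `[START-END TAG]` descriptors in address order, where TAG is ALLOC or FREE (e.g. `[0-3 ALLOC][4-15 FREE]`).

Answer: [0-1 ALLOC][2-7 ALLOC][8-20 FREE][21-23 ALLOC][24-28 FREE]

Derivation:
Op 1: a = malloc(2) -> a = 0; heap: [0-1 ALLOC][2-28 FREE]
Op 2: b = malloc(6) -> b = 2; heap: [0-1 ALLOC][2-7 ALLOC][8-28 FREE]
Op 3: c = malloc(5) -> c = 8; heap: [0-1 ALLOC][2-7 ALLOC][8-12 ALLOC][13-28 FREE]
Op 4: d = malloc(8) -> d = 13; heap: [0-1 ALLOC][2-7 ALLOC][8-12 ALLOC][13-20 ALLOC][21-28 FREE]
Op 5: e = malloc(3) -> e = 21; heap: [0-1 ALLOC][2-7 ALLOC][8-12 ALLOC][13-20 ALLOC][21-23 ALLOC][24-28 FREE]
Op 6: free(d) -> (freed d); heap: [0-1 ALLOC][2-7 ALLOC][8-12 ALLOC][13-20 FREE][21-23 ALLOC][24-28 FREE]
free(c): c = 8 -> block [8-12 ALLOC]; mark free, coalesce with adjacent free neighbors -> [0-1 ALLOC][2-7 ALLOC][8-20 FREE][21-23 ALLOC][24-28 FREE]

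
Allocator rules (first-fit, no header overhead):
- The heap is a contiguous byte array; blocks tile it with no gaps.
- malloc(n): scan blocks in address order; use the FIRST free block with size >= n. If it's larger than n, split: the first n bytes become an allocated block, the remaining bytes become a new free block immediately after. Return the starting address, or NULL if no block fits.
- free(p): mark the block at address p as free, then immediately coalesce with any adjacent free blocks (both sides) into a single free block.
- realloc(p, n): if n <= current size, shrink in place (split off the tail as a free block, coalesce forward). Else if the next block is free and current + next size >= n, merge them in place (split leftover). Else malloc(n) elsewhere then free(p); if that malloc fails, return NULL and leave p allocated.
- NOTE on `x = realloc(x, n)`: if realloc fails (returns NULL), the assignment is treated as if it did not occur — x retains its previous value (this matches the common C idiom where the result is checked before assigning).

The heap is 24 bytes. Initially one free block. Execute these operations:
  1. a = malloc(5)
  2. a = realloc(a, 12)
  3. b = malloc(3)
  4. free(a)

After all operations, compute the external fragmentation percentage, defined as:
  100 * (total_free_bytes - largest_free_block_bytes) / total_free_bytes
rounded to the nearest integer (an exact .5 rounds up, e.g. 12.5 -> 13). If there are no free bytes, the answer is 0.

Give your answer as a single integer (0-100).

Op 1: a = malloc(5) -> a = 0; heap: [0-4 ALLOC][5-23 FREE]
Op 2: a = realloc(a, 12) -> a = 0; heap: [0-11 ALLOC][12-23 FREE]
Op 3: b = malloc(3) -> b = 12; heap: [0-11 ALLOC][12-14 ALLOC][15-23 FREE]
Op 4: free(a) -> (freed a); heap: [0-11 FREE][12-14 ALLOC][15-23 FREE]
Free blocks: [12 9] total_free=21 largest=12 -> 100*(21-12)/21 = 900/21 ≈ 42.857 -> rounds to 43

Answer: 43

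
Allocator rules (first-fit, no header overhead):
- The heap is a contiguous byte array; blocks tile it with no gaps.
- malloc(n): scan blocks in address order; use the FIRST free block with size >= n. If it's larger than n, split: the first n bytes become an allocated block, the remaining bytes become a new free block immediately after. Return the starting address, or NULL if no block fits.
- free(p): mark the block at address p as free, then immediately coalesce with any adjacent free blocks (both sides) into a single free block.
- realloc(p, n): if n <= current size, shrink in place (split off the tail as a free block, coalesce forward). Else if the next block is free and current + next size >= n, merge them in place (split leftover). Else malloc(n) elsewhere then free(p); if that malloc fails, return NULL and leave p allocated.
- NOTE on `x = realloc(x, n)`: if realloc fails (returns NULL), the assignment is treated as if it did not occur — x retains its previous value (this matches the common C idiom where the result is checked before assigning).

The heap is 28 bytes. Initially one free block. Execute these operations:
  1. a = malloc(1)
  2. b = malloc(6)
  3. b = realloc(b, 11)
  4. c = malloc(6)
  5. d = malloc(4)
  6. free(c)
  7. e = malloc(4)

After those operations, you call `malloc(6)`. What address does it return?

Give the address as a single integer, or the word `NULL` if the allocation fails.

Op 1: a = malloc(1) -> a = 0; heap: [0-0 ALLOC][1-27 FREE]
Op 2: b = malloc(6) -> b = 1; heap: [0-0 ALLOC][1-6 ALLOC][7-27 FREE]
Op 3: b = realloc(b, 11) -> b = 1; heap: [0-0 ALLOC][1-11 ALLOC][12-27 FREE]
Op 4: c = malloc(6) -> c = 12; heap: [0-0 ALLOC][1-11 ALLOC][12-17 ALLOC][18-27 FREE]
Op 5: d = malloc(4) -> d = 18; heap: [0-0 ALLOC][1-11 ALLOC][12-17 ALLOC][18-21 ALLOC][22-27 FREE]
Op 6: free(c) -> (freed c); heap: [0-0 ALLOC][1-11 ALLOC][12-17 FREE][18-21 ALLOC][22-27 FREE]
Op 7: e = malloc(4) -> e = 12; heap: [0-0 ALLOC][1-11 ALLOC][12-15 ALLOC][16-17 FREE][18-21 ALLOC][22-27 FREE]
malloc(6): first-fit scan over [0-0 ALLOC][1-11 ALLOC][12-15 ALLOC][16-17 FREE][18-21 ALLOC][22-27 FREE] -> 22

Answer: 22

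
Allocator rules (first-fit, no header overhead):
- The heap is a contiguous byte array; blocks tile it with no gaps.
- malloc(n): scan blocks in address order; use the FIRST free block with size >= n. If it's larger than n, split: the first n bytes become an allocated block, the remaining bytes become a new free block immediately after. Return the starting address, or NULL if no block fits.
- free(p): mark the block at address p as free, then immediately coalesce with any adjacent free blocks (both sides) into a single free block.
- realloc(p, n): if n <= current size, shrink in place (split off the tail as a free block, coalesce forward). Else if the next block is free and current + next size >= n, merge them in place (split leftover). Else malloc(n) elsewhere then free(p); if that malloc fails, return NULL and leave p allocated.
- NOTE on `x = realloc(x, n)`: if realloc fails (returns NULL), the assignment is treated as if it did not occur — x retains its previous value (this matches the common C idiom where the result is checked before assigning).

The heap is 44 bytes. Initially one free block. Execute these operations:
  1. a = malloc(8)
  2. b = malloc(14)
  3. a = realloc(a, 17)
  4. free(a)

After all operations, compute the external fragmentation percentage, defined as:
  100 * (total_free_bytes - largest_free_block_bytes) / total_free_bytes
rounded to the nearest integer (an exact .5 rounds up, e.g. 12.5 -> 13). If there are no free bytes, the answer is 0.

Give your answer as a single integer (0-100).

Answer: 27

Derivation:
Op 1: a = malloc(8) -> a = 0; heap: [0-7 ALLOC][8-43 FREE]
Op 2: b = malloc(14) -> b = 8; heap: [0-7 ALLOC][8-21 ALLOC][22-43 FREE]
Op 3: a = realloc(a, 17) -> a = 22; heap: [0-7 FREE][8-21 ALLOC][22-38 ALLOC][39-43 FREE]
Op 4: free(a) -> (freed a); heap: [0-7 FREE][8-21 ALLOC][22-43 FREE]
Free blocks: [8 22] total_free=30 largest=22 -> 100*(30-22)/30 = 800/30 ≈ 26.667 -> rounds to 27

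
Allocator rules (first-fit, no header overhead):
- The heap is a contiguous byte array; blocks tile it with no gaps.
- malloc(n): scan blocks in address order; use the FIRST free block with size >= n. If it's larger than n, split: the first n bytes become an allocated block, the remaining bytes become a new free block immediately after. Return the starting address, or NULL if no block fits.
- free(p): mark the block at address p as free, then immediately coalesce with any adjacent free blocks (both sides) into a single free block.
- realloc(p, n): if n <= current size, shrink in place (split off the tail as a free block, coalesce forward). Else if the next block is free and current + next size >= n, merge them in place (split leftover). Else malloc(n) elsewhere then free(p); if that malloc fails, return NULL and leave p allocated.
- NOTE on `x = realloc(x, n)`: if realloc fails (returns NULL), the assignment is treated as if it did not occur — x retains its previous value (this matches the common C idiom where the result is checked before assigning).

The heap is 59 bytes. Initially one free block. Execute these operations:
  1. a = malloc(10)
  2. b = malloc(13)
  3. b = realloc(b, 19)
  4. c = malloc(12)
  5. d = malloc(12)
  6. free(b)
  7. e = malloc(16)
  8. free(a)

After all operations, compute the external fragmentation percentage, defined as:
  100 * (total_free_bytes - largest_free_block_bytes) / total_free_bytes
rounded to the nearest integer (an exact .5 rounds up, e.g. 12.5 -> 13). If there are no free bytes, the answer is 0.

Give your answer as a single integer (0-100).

Op 1: a = malloc(10) -> a = 0; heap: [0-9 ALLOC][10-58 FREE]
Op 2: b = malloc(13) -> b = 10; heap: [0-9 ALLOC][10-22 ALLOC][23-58 FREE]
Op 3: b = realloc(b, 19) -> b = 10; heap: [0-9 ALLOC][10-28 ALLOC][29-58 FREE]
Op 4: c = malloc(12) -> c = 29; heap: [0-9 ALLOC][10-28 ALLOC][29-40 ALLOC][41-58 FREE]
Op 5: d = malloc(12) -> d = 41; heap: [0-9 ALLOC][10-28 ALLOC][29-40 ALLOC][41-52 ALLOC][53-58 FREE]
Op 6: free(b) -> (freed b); heap: [0-9 ALLOC][10-28 FREE][29-40 ALLOC][41-52 ALLOC][53-58 FREE]
Op 7: e = malloc(16) -> e = 10; heap: [0-9 ALLOC][10-25 ALLOC][26-28 FREE][29-40 ALLOC][41-52 ALLOC][53-58 FREE]
Op 8: free(a) -> (freed a); heap: [0-9 FREE][10-25 ALLOC][26-28 FREE][29-40 ALLOC][41-52 ALLOC][53-58 FREE]
Free blocks: [10 3 6] total_free=19 largest=10 -> 100*(19-10)/19 = 900/19 ≈ 47.368 -> rounds to 47

Answer: 47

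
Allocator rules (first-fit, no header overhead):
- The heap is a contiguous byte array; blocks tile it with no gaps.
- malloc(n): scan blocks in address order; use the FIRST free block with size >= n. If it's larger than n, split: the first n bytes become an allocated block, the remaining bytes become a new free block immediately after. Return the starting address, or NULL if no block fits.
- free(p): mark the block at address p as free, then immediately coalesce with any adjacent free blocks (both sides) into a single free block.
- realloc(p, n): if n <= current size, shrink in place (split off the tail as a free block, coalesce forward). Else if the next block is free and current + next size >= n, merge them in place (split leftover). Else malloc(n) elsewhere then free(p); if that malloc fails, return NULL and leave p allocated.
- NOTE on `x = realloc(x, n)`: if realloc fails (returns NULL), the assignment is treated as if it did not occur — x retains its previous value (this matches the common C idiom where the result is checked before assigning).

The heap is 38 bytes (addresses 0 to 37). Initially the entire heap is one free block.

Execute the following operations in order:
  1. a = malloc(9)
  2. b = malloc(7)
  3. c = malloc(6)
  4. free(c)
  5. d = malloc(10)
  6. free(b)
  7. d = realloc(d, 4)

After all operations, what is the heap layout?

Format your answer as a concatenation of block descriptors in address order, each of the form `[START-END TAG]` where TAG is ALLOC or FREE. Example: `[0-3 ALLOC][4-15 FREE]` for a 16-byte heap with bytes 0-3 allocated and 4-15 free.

Answer: [0-8 ALLOC][9-15 FREE][16-19 ALLOC][20-37 FREE]

Derivation:
Op 1: a = malloc(9) -> a = 0; heap: [0-8 ALLOC][9-37 FREE]
Op 2: b = malloc(7) -> b = 9; heap: [0-8 ALLOC][9-15 ALLOC][16-37 FREE]
Op 3: c = malloc(6) -> c = 16; heap: [0-8 ALLOC][9-15 ALLOC][16-21 ALLOC][22-37 FREE]
Op 4: free(c) -> (freed c); heap: [0-8 ALLOC][9-15 ALLOC][16-37 FREE]
Op 5: d = malloc(10) -> d = 16; heap: [0-8 ALLOC][9-15 ALLOC][16-25 ALLOC][26-37 FREE]
Op 6: free(b) -> (freed b); heap: [0-8 ALLOC][9-15 FREE][16-25 ALLOC][26-37 FREE]
Op 7: d = realloc(d, 4) -> d = 16; heap: [0-8 ALLOC][9-15 FREE][16-19 ALLOC][20-37 FREE]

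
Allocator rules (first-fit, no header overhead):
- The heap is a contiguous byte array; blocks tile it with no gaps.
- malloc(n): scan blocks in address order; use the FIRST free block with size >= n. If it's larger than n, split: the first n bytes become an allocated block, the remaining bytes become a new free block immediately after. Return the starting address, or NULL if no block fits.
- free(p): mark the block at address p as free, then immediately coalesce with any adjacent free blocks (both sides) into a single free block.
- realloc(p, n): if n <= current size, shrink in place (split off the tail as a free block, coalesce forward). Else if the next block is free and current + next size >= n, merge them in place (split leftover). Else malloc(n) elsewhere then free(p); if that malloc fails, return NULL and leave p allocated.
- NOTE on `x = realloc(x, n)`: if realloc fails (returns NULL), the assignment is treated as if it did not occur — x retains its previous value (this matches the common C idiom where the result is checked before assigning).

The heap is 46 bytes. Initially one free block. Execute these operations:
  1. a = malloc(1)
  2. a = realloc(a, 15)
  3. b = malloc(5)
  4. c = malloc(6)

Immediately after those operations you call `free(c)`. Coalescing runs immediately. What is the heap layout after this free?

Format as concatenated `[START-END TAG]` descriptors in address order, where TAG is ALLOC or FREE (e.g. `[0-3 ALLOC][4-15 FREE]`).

Answer: [0-14 ALLOC][15-19 ALLOC][20-45 FREE]

Derivation:
Op 1: a = malloc(1) -> a = 0; heap: [0-0 ALLOC][1-45 FREE]
Op 2: a = realloc(a, 15) -> a = 0; heap: [0-14 ALLOC][15-45 FREE]
Op 3: b = malloc(5) -> b = 15; heap: [0-14 ALLOC][15-19 ALLOC][20-45 FREE]
Op 4: c = malloc(6) -> c = 20; heap: [0-14 ALLOC][15-19 ALLOC][20-25 ALLOC][26-45 FREE]
free(c): c = 20 -> block [20-25 ALLOC]; mark free, coalesce with adjacent free neighbors -> [0-14 ALLOC][15-19 ALLOC][20-45 FREE]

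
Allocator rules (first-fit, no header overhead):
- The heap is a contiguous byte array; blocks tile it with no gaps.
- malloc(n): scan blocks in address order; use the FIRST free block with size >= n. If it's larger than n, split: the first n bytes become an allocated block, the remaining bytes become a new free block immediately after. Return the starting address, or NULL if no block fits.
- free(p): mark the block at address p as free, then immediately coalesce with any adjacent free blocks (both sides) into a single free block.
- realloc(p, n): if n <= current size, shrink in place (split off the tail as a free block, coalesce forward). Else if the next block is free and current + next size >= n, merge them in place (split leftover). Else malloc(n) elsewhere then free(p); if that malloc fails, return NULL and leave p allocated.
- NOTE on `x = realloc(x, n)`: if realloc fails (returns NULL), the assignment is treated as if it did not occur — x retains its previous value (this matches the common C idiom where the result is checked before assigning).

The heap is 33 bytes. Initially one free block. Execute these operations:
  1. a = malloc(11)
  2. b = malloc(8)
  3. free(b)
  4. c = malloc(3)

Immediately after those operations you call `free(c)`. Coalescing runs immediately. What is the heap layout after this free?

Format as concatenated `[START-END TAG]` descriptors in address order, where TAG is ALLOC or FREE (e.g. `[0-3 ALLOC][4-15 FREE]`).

Op 1: a = malloc(11) -> a = 0; heap: [0-10 ALLOC][11-32 FREE]
Op 2: b = malloc(8) -> b = 11; heap: [0-10 ALLOC][11-18 ALLOC][19-32 FREE]
Op 3: free(b) -> (freed b); heap: [0-10 ALLOC][11-32 FREE]
Op 4: c = malloc(3) -> c = 11; heap: [0-10 ALLOC][11-13 ALLOC][14-32 FREE]
free(c): c = 11 -> block [11-13 ALLOC]; mark free, coalesce with adjacent free neighbors -> [0-10 ALLOC][11-32 FREE]

Answer: [0-10 ALLOC][11-32 FREE]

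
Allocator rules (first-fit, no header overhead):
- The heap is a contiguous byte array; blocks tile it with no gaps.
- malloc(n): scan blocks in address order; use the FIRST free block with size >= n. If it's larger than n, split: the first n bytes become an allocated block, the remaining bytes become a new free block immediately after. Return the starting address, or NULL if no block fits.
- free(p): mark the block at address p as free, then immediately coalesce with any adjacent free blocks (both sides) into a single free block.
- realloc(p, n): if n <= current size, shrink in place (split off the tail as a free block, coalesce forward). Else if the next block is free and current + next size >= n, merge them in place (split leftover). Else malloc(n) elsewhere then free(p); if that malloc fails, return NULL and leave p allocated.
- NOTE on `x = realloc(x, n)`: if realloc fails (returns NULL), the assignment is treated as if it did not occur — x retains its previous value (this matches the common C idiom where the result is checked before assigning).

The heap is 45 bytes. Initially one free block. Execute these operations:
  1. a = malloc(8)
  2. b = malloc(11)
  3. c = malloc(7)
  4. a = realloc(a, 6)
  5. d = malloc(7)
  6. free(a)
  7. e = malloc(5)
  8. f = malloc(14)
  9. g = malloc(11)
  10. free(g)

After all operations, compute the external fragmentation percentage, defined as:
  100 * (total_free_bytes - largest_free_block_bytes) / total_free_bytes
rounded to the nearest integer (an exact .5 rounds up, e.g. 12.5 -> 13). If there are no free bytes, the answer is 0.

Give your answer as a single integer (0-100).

Answer: 20

Derivation:
Op 1: a = malloc(8) -> a = 0; heap: [0-7 ALLOC][8-44 FREE]
Op 2: b = malloc(11) -> b = 8; heap: [0-7 ALLOC][8-18 ALLOC][19-44 FREE]
Op 3: c = malloc(7) -> c = 19; heap: [0-7 ALLOC][8-18 ALLOC][19-25 ALLOC][26-44 FREE]
Op 4: a = realloc(a, 6) -> a = 0; heap: [0-5 ALLOC][6-7 FREE][8-18 ALLOC][19-25 ALLOC][26-44 FREE]
Op 5: d = malloc(7) -> d = 26; heap: [0-5 ALLOC][6-7 FREE][8-18 ALLOC][19-25 ALLOC][26-32 ALLOC][33-44 FREE]
Op 6: free(a) -> (freed a); heap: [0-7 FREE][8-18 ALLOC][19-25 ALLOC][26-32 ALLOC][33-44 FREE]
Op 7: e = malloc(5) -> e = 0; heap: [0-4 ALLOC][5-7 FREE][8-18 ALLOC][19-25 ALLOC][26-32 ALLOC][33-44 FREE]
Op 8: f = malloc(14) -> f = NULL; heap: [0-4 ALLOC][5-7 FREE][8-18 ALLOC][19-25 ALLOC][26-32 ALLOC][33-44 FREE]
Op 9: g = malloc(11) -> g = 33; heap: [0-4 ALLOC][5-7 FREE][8-18 ALLOC][19-25 ALLOC][26-32 ALLOC][33-43 ALLOC][44-44 FREE]
Op 10: free(g) -> (freed g); heap: [0-4 ALLOC][5-7 FREE][8-18 ALLOC][19-25 ALLOC][26-32 ALLOC][33-44 FREE]
Free blocks: [3 12] total_free=15 largest=12 -> 100*(15-12)/15 = 300/15 = 20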